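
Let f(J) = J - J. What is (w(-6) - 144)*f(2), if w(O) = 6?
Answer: 0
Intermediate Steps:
f(J) = 0
(w(-6) - 144)*f(2) = (6 - 144)*0 = -138*0 = 0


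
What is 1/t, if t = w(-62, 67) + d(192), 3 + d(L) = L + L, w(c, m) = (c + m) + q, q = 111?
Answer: 1/497 ≈ 0.0020121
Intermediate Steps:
w(c, m) = 111 + c + m (w(c, m) = (c + m) + 111 = 111 + c + m)
d(L) = -3 + 2*L (d(L) = -3 + (L + L) = -3 + 2*L)
t = 497 (t = (111 - 62 + 67) + (-3 + 2*192) = 116 + (-3 + 384) = 116 + 381 = 497)
1/t = 1/497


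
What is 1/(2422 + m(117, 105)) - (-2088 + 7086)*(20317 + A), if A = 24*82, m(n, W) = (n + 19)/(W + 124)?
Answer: -61790966672591/554774 ≈ -1.1138e+8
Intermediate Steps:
m(n, W) = (19 + n)/(124 + W)
A = 1968
1/(2422 + m(117, 105)) - (-2088 + 7086)*(20317 + A) = 1/(2422 + (19 + 117)/(124 + 105)) - (-2088 + 7086)*(20317 + 1968) = 1/(2422 + 136/229) - 4998*22285 = 1/(2422 + (1/229)*136) - 1*111380430 = 1/(2422 + 136/229) - 111380430 = 1/(554774/229) - 111380430 = 229/554774 - 111380430 = -61790966672591/554774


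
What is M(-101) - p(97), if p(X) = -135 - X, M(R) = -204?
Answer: 28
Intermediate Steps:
M(-101) - p(97) = -204 - (-135 - 1*97) = -204 - (-135 - 97) = -204 - 1*(-232) = -204 + 232 = 28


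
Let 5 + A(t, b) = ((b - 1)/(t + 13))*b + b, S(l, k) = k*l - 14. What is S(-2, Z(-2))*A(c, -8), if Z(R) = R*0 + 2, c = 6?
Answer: 3150/19 ≈ 165.79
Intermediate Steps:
Z(R) = 2 (Z(R) = 0 + 2 = 2)
S(l, k) = -14 + k*l
A(t, b) = -5 + b + b*(-1 + b)/(13 + t) (A(t, b) = -5 + (((b - 1)/(t + 13))*b + b) = -5 + (((-1 + b)/(13 + t))*b + b) = -5 + (b*(-1 + b)/(13 + t) + b) = -5 + (b + b*(-1 + b)/(13 + t)) = -5 + b + b*(-1 + b)/(13 + t))
S(-2, Z(-2))*A(c, -8) = (-14 + 2*(-2))*((-65 + (-8)**2 - 5*6 + 12*(-8) - 8*6)/(13 + 6)) = (-14 - 4)*((-65 + 64 - 30 - 96 - 48)/19) = -18*(-175)/19 = -18*(-175/19) = 3150/19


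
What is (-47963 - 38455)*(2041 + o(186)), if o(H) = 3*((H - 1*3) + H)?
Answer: -272043864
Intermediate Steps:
o(H) = -9 + 6*H (o(H) = 3*((H - 3) + H) = 3*((-3 + H) + H) = 3*(-3 + 2*H) = -9 + 6*H)
(-47963 - 38455)*(2041 + o(186)) = (-47963 - 38455)*(2041 + (-9 + 6*186)) = -86418*(2041 + (-9 + 1116)) = -86418*(2041 + 1107) = -86418*3148 = -272043864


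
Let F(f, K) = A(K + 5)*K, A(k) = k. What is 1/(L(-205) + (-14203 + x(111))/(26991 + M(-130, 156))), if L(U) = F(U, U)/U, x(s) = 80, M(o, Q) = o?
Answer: -26861/5386323 ≈ -0.0049869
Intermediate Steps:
F(f, K) = K*(5 + K) (F(f, K) = (K + 5)*K = (5 + K)*K = K*(5 + K))
L(U) = 5 + U (L(U) = (U*(5 + U))/U = 5 + U)
1/(L(-205) + (-14203 + x(111))/(26991 + M(-130, 156))) = 1/((5 - 205) + (-14203 + 80)/(26991 - 130)) = 1/(-200 - 14123/26861) = 1/(-5386323/26861) = -26861/5386323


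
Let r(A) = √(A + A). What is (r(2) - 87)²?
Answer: 7225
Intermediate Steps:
r(A) = √2*√A (r(A) = √(2*A) = √2*√A)
(r(2) - 87)² = (√2*√2 - 87)² = (2 - 87)² = (-85)² = 7225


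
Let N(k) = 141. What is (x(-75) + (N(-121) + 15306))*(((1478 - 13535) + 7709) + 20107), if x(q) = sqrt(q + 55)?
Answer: 243429273 + 31518*I*sqrt(5) ≈ 2.4343e+8 + 70476.0*I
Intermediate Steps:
x(q) = sqrt(55 + q)
(x(-75) + (N(-121) + 15306))*(((1478 - 13535) + 7709) + 20107) = (sqrt(55 - 75) + (141 + 15306))*(((1478 - 13535) + 7709) + 20107) = (sqrt(-20) + 15447)*((-12057 + 7709) + 20107) = (2*I*sqrt(5) + 15447)*(-4348 + 20107) = (15447 + 2*I*sqrt(5))*15759 = 243429273 + 31518*I*sqrt(5)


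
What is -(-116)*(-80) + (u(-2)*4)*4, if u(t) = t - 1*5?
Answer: -9392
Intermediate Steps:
u(t) = -5 + t (u(t) = t - 5 = -5 + t)
-(-116)*(-80) + (u(-2)*4)*4 = -(-116)*(-80) + ((-5 - 2)*4)*4 = -116*80 - 7*4*4 = -9280 - 28*4 = -9280 - 112 = -9392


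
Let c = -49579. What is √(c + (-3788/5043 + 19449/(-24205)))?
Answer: 2*I*√109868143573479795/2977215 ≈ 222.67*I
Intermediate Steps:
√(c + (-3788/5043 + 19449/(-24205))) = √(-49579 + (-3788/5043 + 19449/(-24205))) = √(-49579 + (-3788*1/5043 + 19449*(-1/24205))) = √(-49579 + (-3788/5043 - 19449/24205)) = √(-49579 - 189769847/122065815) = √(-6052090811732/122065815) = 2*I*√109868143573479795/2977215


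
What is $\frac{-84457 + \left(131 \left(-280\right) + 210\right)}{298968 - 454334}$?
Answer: $\frac{120927}{155366} \approx 0.77834$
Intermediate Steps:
$\frac{-84457 + \left(131 \left(-280\right) + 210\right)}{298968 - 454334} = \frac{-84457 + \left(-36680 + 210\right)}{-155366} = \left(-84457 - 36470\right) \left(- \frac{1}{155366}\right) = \left(-120927\right) \left(- \frac{1}{155366}\right) = \frac{120927}{155366}$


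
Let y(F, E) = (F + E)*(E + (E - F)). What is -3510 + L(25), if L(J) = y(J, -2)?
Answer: -4177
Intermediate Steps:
y(F, E) = (E + F)*(-F + 2*E)
L(J) = 8 - J² - 2*J (L(J) = -J² + 2*(-2)² - 2*J = -J² + 2*4 - 2*J = -J² + 8 - 2*J = 8 - J² - 2*J)
-3510 + L(25) = -3510 + (8 - 1*25² - 2*25) = -3510 + (8 - 1*625 - 50) = -3510 + (8 - 625 - 50) = -3510 - 667 = -4177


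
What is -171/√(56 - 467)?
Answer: 57*I*√411/137 ≈ 8.4348*I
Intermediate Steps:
-171/√(56 - 467) = -171*(-I*√411/411) = -(-57)*I*√411/137 = 57*I*√411/137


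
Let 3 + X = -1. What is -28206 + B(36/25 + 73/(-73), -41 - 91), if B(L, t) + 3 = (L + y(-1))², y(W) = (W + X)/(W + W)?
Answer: -70500891/2500 ≈ -28200.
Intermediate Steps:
X = -4 (X = -3 - 1 = -4)
y(W) = (-4 + W)/(2*W) (y(W) = (W - 4)/(W + W) = (-4 + W)/((2*W)) = (-4 + W)*(1/(2*W)) = (-4 + W)/(2*W))
B(L, t) = -3 + (5/2 + L)² (B(L, t) = -3 + (L + (½)*(-4 - 1)/(-1))² = -3 + (L + (½)*(-1)*(-5))² = -3 + (L + 5/2)² = -3 + (5/2 + L)²)
-28206 + B(36/25 + 73/(-73), -41 - 91) = -28206 + (-3 + (5 + 2*(36/25 + 73/(-73)))²/4) = -28206 + (-3 + (5 + 2*(36*(1/25) + 73*(-1/73)))²/4) = -28206 + (-3 + (5 + 2*(36/25 - 1))²/4) = -28206 + (-3 + (5 + 2*(11/25))²/4) = -28206 + (-3 + (5 + 22/25)²/4) = -28206 + (-3 + (147/25)²/4) = -28206 + (-3 + (¼)*(21609/625)) = -28206 + (-3 + 21609/2500) = -28206 + 14109/2500 = -70500891/2500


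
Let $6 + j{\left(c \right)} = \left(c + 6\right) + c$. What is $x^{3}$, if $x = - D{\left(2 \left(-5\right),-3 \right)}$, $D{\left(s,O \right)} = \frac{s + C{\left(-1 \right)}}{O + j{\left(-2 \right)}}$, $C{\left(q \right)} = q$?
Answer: $- \frac{1331}{343} \approx -3.8805$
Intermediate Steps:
$j{\left(c \right)} = 2 c$ ($j{\left(c \right)} = -6 + \left(\left(c + 6\right) + c\right) = -6 + \left(\left(6 + c\right) + c\right) = -6 + \left(6 + 2 c\right) = 2 c$)
$D{\left(s,O \right)} = \frac{-1 + s}{-4 + O}$ ($D{\left(s,O \right)} = \frac{s - 1}{O + 2 \left(-2\right)} = \frac{-1 + s}{O - 4} = \frac{-1 + s}{-4 + O}$)
$x = - \frac{11}{7}$ ($x = - \frac{-1 + 2 \left(-5\right)}{-4 - 3} = - \frac{-1 - 10}{-7} = - \frac{\left(-1\right) \left(-11\right)}{7} = \left(-1\right) \frac{11}{7} = - \frac{11}{7} \approx -1.5714$)
$x^{3} = \left(- \frac{11}{7}\right)^{3} = - \frac{1331}{343}$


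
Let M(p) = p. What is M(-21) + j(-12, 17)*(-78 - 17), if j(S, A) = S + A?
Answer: -496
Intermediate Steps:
j(S, A) = A + S
M(-21) + j(-12, 17)*(-78 - 17) = -21 + (17 - 12)*(-78 - 17) = -21 + 5*(-95) = -21 - 475 = -496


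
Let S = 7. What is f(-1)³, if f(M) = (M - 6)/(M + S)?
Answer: -343/216 ≈ -1.5880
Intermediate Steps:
f(M) = (-6 + M)/(7 + M) (f(M) = (M - 6)/(M + 7) = (-6 + M)/(7 + M))
f(-1)³ = ((-6 - 1)/(7 - 1))³ = (-7/6)³ = -343/216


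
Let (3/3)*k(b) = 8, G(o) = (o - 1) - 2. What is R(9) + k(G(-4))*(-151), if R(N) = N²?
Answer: -1127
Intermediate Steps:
G(o) = -3 + o (G(o) = (-1 + o) - 2 = -3 + o)
k(b) = 8
R(9) + k(G(-4))*(-151) = 9² + 8*(-151) = 81 - 1208 = -1127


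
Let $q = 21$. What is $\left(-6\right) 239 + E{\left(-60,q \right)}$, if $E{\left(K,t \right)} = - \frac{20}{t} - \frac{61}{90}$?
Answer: $- \frac{904447}{630} \approx -1435.6$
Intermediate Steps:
$E{\left(K,t \right)} = - \frac{61}{90} - \frac{20}{t}$ ($E{\left(K,t \right)} = - \frac{20}{t} - \frac{61}{90} = - \frac{61}{90} - \frac{20}{t}$)
$\left(-6\right) 239 + E{\left(-60,q \right)} = \left(-6\right) 239 - \left(\frac{61}{90} + \frac{20}{21}\right) = -1434 - \frac{1027}{630} = - \frac{904447}{630}$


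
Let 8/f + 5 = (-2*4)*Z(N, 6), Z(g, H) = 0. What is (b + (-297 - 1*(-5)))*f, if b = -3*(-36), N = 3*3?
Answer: 1472/5 ≈ 294.40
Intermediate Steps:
N = 9
b = 108
f = -8/5 (f = 8/(-5 - 2*4*0) = 8/(-5 - 8*0) = 8/(-5 + 0) = 8/(-5) = 8*(-⅕) = -8/5 ≈ -1.6000)
(b + (-297 - 1*(-5)))*f = (108 + (-297 - 1*(-5)))*(-8/5) = (108 + (-297 + 5))*(-8/5) = (108 - 292)*(-8/5) = -184*(-8/5) = 1472/5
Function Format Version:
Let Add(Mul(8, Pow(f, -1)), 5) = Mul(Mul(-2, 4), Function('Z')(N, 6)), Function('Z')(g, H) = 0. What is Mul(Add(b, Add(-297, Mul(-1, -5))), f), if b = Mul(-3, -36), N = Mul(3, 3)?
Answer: Rational(1472, 5) ≈ 294.40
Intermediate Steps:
N = 9
b = 108
f = Rational(-8, 5) (f = Mul(8, Pow(Add(-5, Mul(Mul(-2, 4), 0)), -1)) = Mul(8, Pow(Add(-5, Mul(-8, 0)), -1)) = Mul(8, Pow(Add(-5, 0), -1)) = Mul(8, Pow(-5, -1)) = Mul(8, Rational(-1, 5)) = Rational(-8, 5) ≈ -1.6000)
Mul(Add(b, Add(-297, Mul(-1, -5))), f) = Mul(Add(108, Add(-297, Mul(-1, -5))), Rational(-8, 5)) = Mul(Add(108, Add(-297, 5)), Rational(-8, 5)) = Mul(Add(108, -292), Rational(-8, 5)) = Mul(-184, Rational(-8, 5)) = Rational(1472, 5)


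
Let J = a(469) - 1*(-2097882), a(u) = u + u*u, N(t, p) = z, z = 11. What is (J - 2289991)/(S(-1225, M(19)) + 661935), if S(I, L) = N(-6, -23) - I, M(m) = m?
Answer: 28321/663171 ≈ 0.042705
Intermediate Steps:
N(t, p) = 11
a(u) = u + u**2
J = 2318312 (J = 469*(1 + 469) - 1*(-2097882) = 469*470 + 2097882 = 220430 + 2097882 = 2318312)
S(I, L) = 11 - I
(J - 2289991)/(S(-1225, M(19)) + 661935) = (2318312 - 2289991)/((11 - 1*(-1225)) + 661935) = 28321/((11 + 1225) + 661935) = 28321/(1236 + 661935) = 28321/663171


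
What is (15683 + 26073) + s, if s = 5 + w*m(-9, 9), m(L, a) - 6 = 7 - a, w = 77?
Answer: 42069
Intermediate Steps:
m(L, a) = 13 - a (m(L, a) = 6 + (7 - a) = 13 - a)
s = 313 (s = 5 + 77*(13 - 1*9) = 5 + 77*(13 - 9) = 5 + 77*4 = 5 + 308 = 313)
(15683 + 26073) + s = (15683 + 26073) + 313 = 41756 + 313 = 42069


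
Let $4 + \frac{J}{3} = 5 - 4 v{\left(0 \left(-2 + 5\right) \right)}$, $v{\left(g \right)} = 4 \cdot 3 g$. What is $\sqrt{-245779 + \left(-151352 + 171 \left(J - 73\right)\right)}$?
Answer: $77 i \sqrt{69} \approx 639.61 i$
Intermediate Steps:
$v{\left(g \right)} = 12 g$
$J = 3$ ($J = -12 + 3 \left(5 - 4 \cdot 12 \cdot 0 \left(-2 + 5\right)\right) = -12 + 3 \left(5 - 4 \cdot 12 \cdot 0 \cdot 3\right) = -12 + 3 \left(5 - 4 \cdot 12 \cdot 0\right) = -12 + 3 \left(5 - 0\right) = -12 + 3 \left(5 + 0\right) = -12 + 3 \cdot 5 = -12 + 15 = 3$)
$\sqrt{-245779 + \left(-151352 + 171 \left(J - 73\right)\right)} = \sqrt{-245779 - \left(151352 - 171 \left(3 - 73\right)\right)} = \sqrt{-245779 + \left(-151352 + 171 \left(-70\right)\right)} = \sqrt{-245779 - 163322} = \sqrt{-409101} = 77 i \sqrt{69}$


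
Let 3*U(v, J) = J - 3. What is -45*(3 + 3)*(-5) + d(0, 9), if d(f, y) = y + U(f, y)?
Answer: 1361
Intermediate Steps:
U(v, J) = -1 + J/3 (U(v, J) = (J - 3)/3 = (-3 + J)/3 = -1 + J/3)
d(f, y) = -1 + 4*y/3 (d(f, y) = y + (-1 + y/3) = -1 + 4*y/3)
-45*(3 + 3)*(-5) + d(0, 9) = -45*(3 + 3)*(-5) + (-1 + (4/3)*9) = -270*(-5) + (-1 + 12) = -45*(-30) + 11 = 1350 + 11 = 1361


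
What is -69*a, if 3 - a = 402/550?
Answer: -43056/275 ≈ -156.57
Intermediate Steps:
a = 624/275 (a = 3 - 402/550 = 3 - 1*201/275 = 3 - 201/275 = 624/275 ≈ 2.2691)
-69*a = -69*624/275 = -43056/275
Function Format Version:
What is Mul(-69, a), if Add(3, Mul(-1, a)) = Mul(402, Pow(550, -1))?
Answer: Rational(-43056, 275) ≈ -156.57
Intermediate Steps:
a = Rational(624, 275) (a = Add(3, Mul(-1, Mul(402, Pow(550, -1)))) = Add(3, Mul(-1, Mul(402, Rational(1, 550)))) = Add(3, Mul(-1, Rational(201, 275))) = Add(3, Rational(-201, 275)) = Rational(624, 275) ≈ 2.2691)
Mul(-69, a) = Mul(-69, Rational(624, 275)) = Rational(-43056, 275)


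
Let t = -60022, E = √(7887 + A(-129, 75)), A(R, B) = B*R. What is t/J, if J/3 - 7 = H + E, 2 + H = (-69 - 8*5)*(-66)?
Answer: -432098378/155482167 + 120044*I*√447/155482167 ≈ -2.7791 + 0.016324*I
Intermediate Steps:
E = 2*I*√447 (E = √(7887 + 75*(-129)) = √(7887 - 9675) = √(-1788) = 2*I*√447 ≈ 42.285*I)
H = 7192 (H = -2 + (-69 - 8*5)*(-66) = -2 + (-69 - 40)*(-66) = -2 - 109*(-66) = -2 + 7194 = 7192)
J = 21597 + 6*I*√447 (J = 21 + 3*(7192 + 2*I*√447) = 21 + (21576 + 6*I*√447) = 21597 + 6*I*√447 ≈ 21597.0 + 126.85*I)
t/J = -60022/(21597 + 6*I*√447)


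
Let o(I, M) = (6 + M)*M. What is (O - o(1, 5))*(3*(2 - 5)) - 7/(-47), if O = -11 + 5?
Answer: 25810/47 ≈ 549.15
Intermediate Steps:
O = -6
o(I, M) = M*(6 + M)
(O - o(1, 5))*(3*(2 - 5)) - 7/(-47) = (-6 - 5*(6 + 5))*(3*(2 - 5)) - 7/(-47) = (-6 - 5*11)*(3*(-3)) - 7*(-1/47) = (-6 - 1*55)*(-9) + 7/47 = (-6 - 55)*(-9) + 7/47 = -61*(-9) + 7/47 = 549 + 7/47 = 25810/47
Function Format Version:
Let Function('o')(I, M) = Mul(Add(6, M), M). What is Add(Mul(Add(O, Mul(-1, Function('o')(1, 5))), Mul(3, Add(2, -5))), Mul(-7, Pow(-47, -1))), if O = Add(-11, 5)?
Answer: Rational(25810, 47) ≈ 549.15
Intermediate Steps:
O = -6
Function('o')(I, M) = Mul(M, Add(6, M))
Add(Mul(Add(O, Mul(-1, Function('o')(1, 5))), Mul(3, Add(2, -5))), Mul(-7, Pow(-47, -1))) = Add(Mul(Add(-6, Mul(-1, Mul(5, Add(6, 5)))), Mul(3, Add(2, -5))), Mul(-7, Pow(-47, -1))) = Add(Mul(Add(-6, Mul(-1, Mul(5, 11))), Mul(3, -3)), Mul(-7, Rational(-1, 47))) = Add(Mul(Add(-6, Mul(-1, 55)), -9), Rational(7, 47)) = Add(Mul(Add(-6, -55), -9), Rational(7, 47)) = Add(Mul(-61, -9), Rational(7, 47)) = Add(549, Rational(7, 47)) = Rational(25810, 47)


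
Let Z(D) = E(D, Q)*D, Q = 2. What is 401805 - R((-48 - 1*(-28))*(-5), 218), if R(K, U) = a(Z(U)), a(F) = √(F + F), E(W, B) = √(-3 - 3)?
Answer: 401805 - 2*6^(¼)*√109*√I ≈ 4.0178e+5 - 23.108*I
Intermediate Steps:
E(W, B) = I*√6 (E(W, B) = √(-6) = I*√6)
Z(D) = I*D*√6 (Z(D) = (I*√6)*D = I*D*√6)
a(F) = √2*√F (a(F) = √(2*F) = √2*√F)
R(K, U) = 2^(¾)*3^(¼)*√(I*U) (R(K, U) = √2*√(I*U*√6) = √2*(6^(¼)*√(I*U)) = 2^(¾)*3^(¼)*√(I*U))
401805 - R((-48 - 1*(-28))*(-5), 218) = 401805 - 2^(¾)*3^(¼)*√(I*218) = 401805 - 2^(¾)*3^(¼)*√(218*I) = 401805 - 2^(¾)*3^(¼)*√218*√I = 401805 - 2*6^(¼)*√109*√I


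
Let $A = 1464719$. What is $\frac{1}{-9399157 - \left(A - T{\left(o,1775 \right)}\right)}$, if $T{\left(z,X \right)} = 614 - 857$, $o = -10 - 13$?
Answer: $- \frac{1}{10864119} \approx -9.2046 \cdot 10^{-8}$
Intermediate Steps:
$o = -23$ ($o = -10 - 13 = -23$)
$T{\left(z,X \right)} = -243$ ($T{\left(z,X \right)} = 614 - 857 = -243$)
$\frac{1}{-9399157 - \left(A - T{\left(o,1775 \right)}\right)} = \frac{1}{-9399157 - 1464962} = \frac{1}{-10864119} = - \frac{1}{10864119}$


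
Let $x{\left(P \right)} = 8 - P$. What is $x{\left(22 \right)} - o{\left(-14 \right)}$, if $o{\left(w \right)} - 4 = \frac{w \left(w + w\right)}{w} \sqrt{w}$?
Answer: $-18 + 28 i \sqrt{14} \approx -18.0 + 104.77 i$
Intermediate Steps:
$o{\left(w \right)} = 4 + 2 w^{\frac{3}{2}}$ ($o{\left(w \right)} = 4 + \frac{w \left(w + w\right)}{w} \sqrt{w} = 4 + \frac{w 2 w}{w} \sqrt{w} = 4 + \frac{2 w^{2}}{w} \sqrt{w} = 4 + 2 w \sqrt{w} = 4 + 2 w^{\frac{3}{2}}$)
$x{\left(22 \right)} - o{\left(-14 \right)} = \left(8 - 22\right) - \left(4 + 2 \left(-14\right)^{\frac{3}{2}}\right) = \left(8 - 22\right) - \left(4 + 2 \left(- 14 i \sqrt{14}\right)\right) = -14 - \left(4 - 28 i \sqrt{14}\right) = -18 + 28 i \sqrt{14}$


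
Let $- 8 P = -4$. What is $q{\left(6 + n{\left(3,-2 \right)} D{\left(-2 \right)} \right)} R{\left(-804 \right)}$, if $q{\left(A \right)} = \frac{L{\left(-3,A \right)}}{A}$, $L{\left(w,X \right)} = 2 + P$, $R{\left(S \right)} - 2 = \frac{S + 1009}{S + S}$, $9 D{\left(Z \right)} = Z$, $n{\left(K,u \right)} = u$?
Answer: $\frac{45165}{62176} \approx 0.72641$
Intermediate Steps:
$P = \frac{1}{2}$ ($P = \left(- \frac{1}{8}\right) \left(-4\right) = \frac{1}{2} \approx 0.5$)
$D{\left(Z \right)} = \frac{Z}{9}$
$R{\left(S \right)} = 2 + \frac{1009 + S}{2 S}$ ($R{\left(S \right)} = 2 + \frac{S + 1009}{S + S} = 2 + \frac{1009 + S}{2 S}$)
$L{\left(w,X \right)} = \frac{5}{2}$ ($L{\left(w,X \right)} = 2 + \frac{1}{2} = \frac{5}{2}$)
$q{\left(A \right)} = \frac{5}{2 A}$
$q{\left(6 + n{\left(3,-2 \right)} D{\left(-2 \right)} \right)} R{\left(-804 \right)} = \frac{5}{2 \left(6 - 2 \cdot \frac{1}{9} \left(-2\right)\right)} \frac{1009 + 5 \left(-804\right)}{2 \left(-804\right)} = \frac{5}{2 \left(6 - - \frac{4}{9}\right)} \frac{1}{2} \left(- \frac{1}{804}\right) \left(1009 - 4020\right) = \frac{5}{2 \left(6 + \frac{4}{9}\right)} \frac{1}{2} \left(- \frac{1}{804}\right) \left(-3011\right) = \frac{5}{2 \cdot \frac{58}{9}} \cdot \frac{3011}{1608} = \frac{5}{2} \cdot \frac{9}{58} \cdot \frac{3011}{1608} = \frac{45}{116} \cdot \frac{3011}{1608} = \frac{45165}{62176}$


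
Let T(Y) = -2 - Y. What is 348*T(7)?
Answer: -3132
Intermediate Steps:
348*T(7) = 348*(-2 - 1*7) = 348*(-2 - 7) = 348*(-9) = -3132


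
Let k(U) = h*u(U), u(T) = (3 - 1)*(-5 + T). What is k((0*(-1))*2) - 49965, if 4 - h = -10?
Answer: -50105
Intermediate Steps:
h = 14 (h = 4 - 1*(-10) = 4 + 10 = 14)
u(T) = -10 + 2*T (u(T) = 2*(-5 + T) = -10 + 2*T)
k(U) = -140 + 28*U (k(U) = 14*(-10 + 2*U) = -140 + 28*U)
k((0*(-1))*2) - 49965 = (-140 + 28*((0*(-1))*2)) - 49965 = (-140 + 28*(0*2)) - 49965 = (-140 + 28*0) - 49965 = (-140 + 0) - 49965 = -140 - 49965 = -50105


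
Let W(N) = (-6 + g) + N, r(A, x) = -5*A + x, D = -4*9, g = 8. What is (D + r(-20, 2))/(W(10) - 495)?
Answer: -22/161 ≈ -0.13665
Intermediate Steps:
D = -36
r(A, x) = x - 5*A
W(N) = 2 + N (W(N) = (-6 + 8) + N = 2 + N)
(D + r(-20, 2))/(W(10) - 495) = (-36 + (2 - 5*(-20)))/((2 + 10) - 495) = (-36 + (2 + 100))/(12 - 495) = (-36 + 102)/(-483) = 66*(-1/483) = -22/161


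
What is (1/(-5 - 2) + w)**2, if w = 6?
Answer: 1681/49 ≈ 34.306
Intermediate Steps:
(1/(-5 - 2) + w)**2 = (1/(-5 - 2) + 6)**2 = (1/(-7) + 6)**2 = (-1/7 + 6)**2 = (41/7)**2 = 1681/49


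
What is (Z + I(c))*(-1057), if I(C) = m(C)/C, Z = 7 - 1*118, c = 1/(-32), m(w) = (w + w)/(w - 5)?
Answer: 2708185/23 ≈ 1.1775e+5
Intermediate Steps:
m(w) = 2*w/(-5 + w) (m(w) = (2*w)/(-5 + w) = 2*w/(-5 + w))
c = -1/32 ≈ -0.031250
Z = -111 (Z = 7 - 118 = -111)
I(C) = 2/(-5 + C) (I(C) = (2*C/(-5 + C))/C = 2/(-5 + C))
(Z + I(c))*(-1057) = (-111 + 2/(-5 - 1/32))*(-1057) = (-111 + 2/(-161/32))*(-1057) = (-111 + 2*(-32/161))*(-1057) = (-111 - 64/161)*(-1057) = -17935/161*(-1057) = 2708185/23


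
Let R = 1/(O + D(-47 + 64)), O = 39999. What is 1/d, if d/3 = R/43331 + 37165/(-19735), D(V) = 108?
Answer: -2286466072633/12917635403614 ≈ -0.17700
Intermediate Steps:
R = 1/40107 (R = 1/(39999 + 108) = 1/40107 ≈ 2.4933e-5)
d = -12917635403614/2286466072633 (d = 3*((1/40107)/43331 + 37165/(-19735)) = 3*((1/40107)*(1/43331) + 37165*(-1/19735)) = 3*(1/1737876417 - 7433/3947) = 3*(-12917635403614/6859398217899) = -12917635403614/2286466072633 ≈ -5.6496)
1/d = 1/(-12917635403614/2286466072633) = -2286466072633/12917635403614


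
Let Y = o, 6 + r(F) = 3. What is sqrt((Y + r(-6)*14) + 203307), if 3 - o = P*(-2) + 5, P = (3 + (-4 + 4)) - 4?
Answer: sqrt(203261) ≈ 450.84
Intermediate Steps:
r(F) = -3 (r(F) = -6 + 3 = -3)
P = -1 (P = (3 + 0) - 4 = 3 - 4 = -1)
o = -4 (o = 3 - (-1*(-2) + 5) = 3 - (2 + 5) = 3 - 1*7 = 3 - 7 = -4)
Y = -4
sqrt((Y + r(-6)*14) + 203307) = sqrt((-4 - 3*14) + 203307) = sqrt((-4 - 42) + 203307) = sqrt(-46 + 203307) = sqrt(203261)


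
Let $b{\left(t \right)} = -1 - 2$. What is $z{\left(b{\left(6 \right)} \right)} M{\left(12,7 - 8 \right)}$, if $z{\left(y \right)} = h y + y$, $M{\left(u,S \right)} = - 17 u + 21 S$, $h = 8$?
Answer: $6075$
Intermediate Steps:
$b{\left(t \right)} = -3$
$z{\left(y \right)} = 9 y$ ($z{\left(y \right)} = 8 y + y = 9 y$)
$z{\left(b{\left(6 \right)} \right)} M{\left(12,7 - 8 \right)} = 9 \left(-3\right) \left(\left(-17\right) 12 + 21 \left(7 - 8\right)\right) = - 27 \left(-204 + 21 \left(-1\right)\right) = - 27 \left(-204 - 21\right) = \left(-27\right) \left(-225\right) = 6075$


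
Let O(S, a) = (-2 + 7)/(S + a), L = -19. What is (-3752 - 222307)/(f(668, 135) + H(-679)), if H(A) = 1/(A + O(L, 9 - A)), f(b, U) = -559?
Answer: 102686396514/253924183 ≈ 404.40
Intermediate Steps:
O(S, a) = 5/(S + a)
H(A) = 1/(A + 5/(-10 - A)) (H(A) = 1/(A + 5/(-19 + (9 - A))) = 1/(A + 5/(-10 - A)))
(-3752 - 222307)/(f(668, 135) + H(-679)) = (-3752 - 222307)/(-559 + (10 - 679)/(-5 - 679*(10 - 679))) = -226059/(-559 - 669/(-5 - 679*(-669))) = -226059/(-559 - 669/(-5 + 454251)) = -226059/(-559 - 669/454246) = -226059/(-253924183/454246) = -226059*(-454246/253924183) = 102686396514/253924183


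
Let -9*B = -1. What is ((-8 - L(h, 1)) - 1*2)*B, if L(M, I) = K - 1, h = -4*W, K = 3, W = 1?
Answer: -4/3 ≈ -1.3333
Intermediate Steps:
B = ⅑ (B = -⅑*(-1) = ⅑ ≈ 0.11111)
h = -4 (h = -4*1 = -4)
L(M, I) = 2 (L(M, I) = 3 - 1 = 2)
((-8 - L(h, 1)) - 1*2)*B = ((-8 - 1*2) - 1*2)*(⅑) = ((-8 - 2) - 2)*(⅑) = (-10 - 2)*(⅑) = -12*⅑ = -4/3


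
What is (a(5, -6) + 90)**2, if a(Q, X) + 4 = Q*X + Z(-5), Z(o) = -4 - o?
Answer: 3249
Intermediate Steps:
a(Q, X) = -3 + Q*X (a(Q, X) = -4 + (Q*X + (-4 - 1*(-5))) = -4 + (Q*X + (-4 + 5)) = -4 + (Q*X + 1) = -4 + (1 + Q*X) = -3 + Q*X)
(a(5, -6) + 90)**2 = ((-3 + 5*(-6)) + 90)**2 = ((-3 - 30) + 90)**2 = (-33 + 90)**2 = 57**2 = 3249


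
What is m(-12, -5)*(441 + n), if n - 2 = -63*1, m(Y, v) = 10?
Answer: 3800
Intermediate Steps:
n = -61 (n = 2 - 63*1 = 2 - 63 = -61)
m(-12, -5)*(441 + n) = 10*(441 - 61) = 10*380 = 3800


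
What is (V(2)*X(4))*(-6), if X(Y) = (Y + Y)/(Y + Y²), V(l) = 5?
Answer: -12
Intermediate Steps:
X(Y) = 2*Y/(Y + Y²) (X(Y) = (2*Y)/(Y + Y²) = 2*Y/(Y + Y²))
(V(2)*X(4))*(-6) = (5*(2/(1 + 4)))*(-6) = (5*(2/5))*(-6) = (5*(2*(⅕)))*(-6) = (5*(⅖))*(-6) = 2*(-6) = -12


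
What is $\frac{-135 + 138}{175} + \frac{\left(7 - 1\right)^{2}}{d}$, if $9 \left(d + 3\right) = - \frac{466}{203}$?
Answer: $- \frac{11492259}{1040725} \approx -11.043$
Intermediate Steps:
$d = - \frac{5947}{1827}$ ($d = -3 + \frac{\left(-466\right) \frac{1}{203}}{9} = -3 + \frac{1}{9} \left(- \frac{466}{203}\right) = -3 - \frac{466}{1827} = - \frac{5947}{1827} \approx -3.2551$)
$\frac{-135 + 138}{175} + \frac{\left(7 - 1\right)^{2}}{d} = \frac{-135 + 138}{175} + \frac{\left(7 - 1\right)^{2}}{- \frac{5947}{1827}} = 3 \cdot \frac{1}{175} + 6^{2} \left(- \frac{1827}{5947}\right) = \frac{3}{175} + 36 \left(- \frac{1827}{5947}\right) = \frac{3}{175} - \frac{65772}{5947} = - \frac{11492259}{1040725}$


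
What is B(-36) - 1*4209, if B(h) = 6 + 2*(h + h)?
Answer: -4347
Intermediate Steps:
B(h) = 6 + 4*h (B(h) = 6 + 2*(2*h) = 6 + 4*h)
B(-36) - 1*4209 = (6 + 4*(-36)) - 1*4209 = (6 - 144) - 4209 = -138 - 4209 = -4347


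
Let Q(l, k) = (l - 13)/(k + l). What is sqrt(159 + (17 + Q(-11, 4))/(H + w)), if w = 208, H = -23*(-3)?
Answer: 2*sqrt(149518229)/1939 ≈ 12.612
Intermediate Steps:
Q(l, k) = (-13 + l)/(k + l)
H = 69
sqrt(159 + (17 + Q(-11, 4))/(H + w)) = sqrt(159 + (17 + (-13 - 11)/(4 - 11))/(69 + 208)) = sqrt(159 + (17 - 24/(-7))/277) = sqrt(159 + (17 - 1/7*(-24))*(1/277)) = sqrt(159 + (17 + 24/7)*(1/277)) = sqrt(159 + (143/7)*(1/277)) = sqrt(159 + 143/1939) = sqrt(308444/1939) = 2*sqrt(149518229)/1939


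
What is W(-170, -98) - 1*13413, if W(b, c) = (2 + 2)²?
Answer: -13397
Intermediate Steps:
W(b, c) = 16 (W(b, c) = 4² = 16)
W(-170, -98) - 1*13413 = 16 - 1*13413 = 16 - 13413 = -13397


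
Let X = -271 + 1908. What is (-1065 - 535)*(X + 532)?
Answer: -3470400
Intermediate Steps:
X = 1637
(-1065 - 535)*(X + 532) = (-1065 - 535)*(1637 + 532) = -1600*2169 = -3470400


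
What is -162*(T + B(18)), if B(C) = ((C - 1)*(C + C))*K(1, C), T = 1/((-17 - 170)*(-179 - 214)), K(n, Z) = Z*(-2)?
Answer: 87434300394/24497 ≈ 3.5692e+6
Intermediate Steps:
K(n, Z) = -2*Z
T = 1/73491 (T = 1/(-187*(-393)) = 1/73491 ≈ 1.3607e-5)
B(C) = -4*C²*(-1 + C) (B(C) = ((C - 1)*(C + C))*(-2*C) = ((-1 + C)*(2*C))*(-2*C) = (2*C*(-1 + C))*(-2*C) = -4*C²*(-1 + C))
-162*(T + B(18)) = -162*(1/73491 + 4*18²*(1 - 1*18)) = -162*(1/73491 + 4*324*(1 - 18)) = -162*(1/73491 + 4*324*(-17)) = -162*(1/73491 - 22032) = -162*(-1619153711/73491) = 87434300394/24497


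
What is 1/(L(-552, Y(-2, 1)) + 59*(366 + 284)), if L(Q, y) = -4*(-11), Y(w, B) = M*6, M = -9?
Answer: 1/38394 ≈ 2.6046e-5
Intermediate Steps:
Y(w, B) = -54 (Y(w, B) = -9*6 = -54)
L(Q, y) = 44
1/(L(-552, Y(-2, 1)) + 59*(366 + 284)) = 1/(44 + 59*(366 + 284)) = 1/(44 + 59*650) = 1/(44 + 38350) = 1/38394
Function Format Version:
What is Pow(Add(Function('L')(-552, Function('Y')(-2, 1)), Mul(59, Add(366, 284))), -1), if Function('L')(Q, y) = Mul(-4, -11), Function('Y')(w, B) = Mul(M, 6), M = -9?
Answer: Rational(1, 38394) ≈ 2.6046e-5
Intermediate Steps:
Function('Y')(w, B) = -54 (Function('Y')(w, B) = Mul(-9, 6) = -54)
Function('L')(Q, y) = 44
Pow(Add(Function('L')(-552, Function('Y')(-2, 1)), Mul(59, Add(366, 284))), -1) = Pow(Add(44, Mul(59, Add(366, 284))), -1) = Pow(Add(44, Mul(59, 650)), -1) = Pow(Add(44, 38350), -1) = Pow(38394, -1) = Rational(1, 38394)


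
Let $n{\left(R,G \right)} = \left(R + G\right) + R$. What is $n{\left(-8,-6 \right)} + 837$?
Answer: $815$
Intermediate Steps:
$n{\left(R,G \right)} = G + 2 R$ ($n{\left(R,G \right)} = \left(G + R\right) + R = G + 2 R$)
$n{\left(-8,-6 \right)} + 837 = \left(-6 + 2 \left(-8\right)\right) + 837 = \left(-6 - 16\right) + 837 = -22 + 837 = 815$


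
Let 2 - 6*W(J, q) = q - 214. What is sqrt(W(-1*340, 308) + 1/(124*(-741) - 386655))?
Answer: I*sqrt(390147476429)/159513 ≈ 3.9158*I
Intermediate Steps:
W(J, q) = 36 - q/6 (W(J, q) = 1/3 - (q - 214)/6 = 1/3 - (-214 + q)/6 = 1/3 + (107/3 - q/6) = 36 - q/6)
sqrt(W(-1*340, 308) + 1/(124*(-741) - 386655)) = sqrt((36 - 1/6*308) + 1/(124*(-741) - 386655)) = sqrt((36 - 154/3) + 1/(-91884 - 386655)) = sqrt(-46/3 + 1/(-478539)) = sqrt(-46/3 - 1/478539) = sqrt(-7337599/478539) = I*sqrt(390147476429)/159513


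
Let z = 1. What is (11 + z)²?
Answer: 144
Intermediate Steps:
(11 + z)² = (11 + 1)² = 12² = 144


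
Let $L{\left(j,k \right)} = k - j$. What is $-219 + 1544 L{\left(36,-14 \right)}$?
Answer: $-77419$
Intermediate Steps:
$-219 + 1544 L{\left(36,-14 \right)} = -219 + 1544 \left(-14 - 36\right) = -219 + 1544 \left(-50\right) = -219 - 77200 = -77419$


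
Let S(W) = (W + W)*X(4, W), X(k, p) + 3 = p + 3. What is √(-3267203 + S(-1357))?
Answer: √415695 ≈ 644.74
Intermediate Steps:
X(k, p) = p (X(k, p) = -3 + (p + 3) = -3 + (3 + p) = p)
S(W) = 2*W² (S(W) = (W + W)*W = (2*W)*W = 2*W²)
√(-3267203 + S(-1357)) = √(-3267203 + 2*(-1357)²) = √(-3267203 + 2*1841449) = √(-3267203 + 3682898) = √415695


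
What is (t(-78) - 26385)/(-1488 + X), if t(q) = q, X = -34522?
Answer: 26463/36010 ≈ 0.73488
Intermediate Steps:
(t(-78) - 26385)/(-1488 + X) = (-78 - 26385)/(-1488 - 34522) = -26463/(-36010) = -26463*(-1/36010) = 26463/36010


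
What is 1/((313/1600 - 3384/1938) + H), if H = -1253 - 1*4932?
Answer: -516800/3197209301 ≈ -0.00016164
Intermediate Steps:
H = -6185 (H = -1253 - 4932 = -6185)
1/((313/1600 - 3384/1938) + H) = 1/((313/1600 - 3384/1938) - 6185) = 1/((313*(1/1600) - 3384*1/1938) - 6185) = 1/((313/1600 - 564/323) - 6185) = 1/(-801301/516800 - 6185) = 1/(-3197209301/516800) = -516800/3197209301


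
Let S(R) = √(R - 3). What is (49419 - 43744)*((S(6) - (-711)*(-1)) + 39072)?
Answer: 217698675 + 5675*√3 ≈ 2.1771e+8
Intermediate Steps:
S(R) = √(-3 + R)
(49419 - 43744)*((S(6) - (-711)*(-1)) + 39072) = (49419 - 43744)*((√(-3 + 6) - (-711)*(-1)) + 39072) = 5675*((√3 - 79*9) + 39072) = 5675*((√3 - 711) + 39072) = 5675*((-711 + √3) + 39072) = 5675*(38361 + √3) = 217698675 + 5675*√3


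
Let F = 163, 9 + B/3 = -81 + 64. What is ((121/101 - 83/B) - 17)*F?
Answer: -18925115/7878 ≈ -2402.3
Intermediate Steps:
B = -78 (B = -27 + 3*(-81 + 64) = -27 + 3*(-17) = -27 - 51 = -78)
((121/101 - 83/B) - 17)*F = ((121/101 - 83/(-78)) - 17)*163 = ((121*(1/101) - 83*(-1/78)) - 17)*163 = ((121/101 + 83/78) - 17)*163 = (17821/7878 - 17)*163 = -116105/7878*163 = -18925115/7878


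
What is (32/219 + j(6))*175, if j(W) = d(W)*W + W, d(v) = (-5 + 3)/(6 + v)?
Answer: 197225/219 ≈ 900.57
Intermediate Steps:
d(v) = -2/(6 + v)
j(W) = W - 2*W/(6 + W) (j(W) = (-2/(6 + W))*W + W = -2*W/(6 + W) + W = W - 2*W/(6 + W))
(32/219 + j(6))*175 = (32/219 + 6*(4 + 6)/(6 + 6))*175 = (32*(1/219) + 6*10/12)*175 = (32/219 + 6*(1/12)*10)*175 = (32/219 + 5)*175 = (1127/219)*175 = 197225/219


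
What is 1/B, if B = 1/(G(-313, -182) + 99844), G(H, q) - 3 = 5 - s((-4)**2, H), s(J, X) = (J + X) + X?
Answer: 100462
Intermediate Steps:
s(J, X) = J + 2*X
G(H, q) = -8 - 2*H (G(H, q) = 3 + (5 - ((-4)**2 + 2*H)) = 3 + (5 - (16 + 2*H)) = 3 + (5 + (-16 - 2*H)) = 3 + (-11 - 2*H) = -8 - 2*H)
B = 1/100462 (B = 1/((-8 - 2*(-313)) + 99844) = 1/((-8 + 626) + 99844) = 1/(618 + 99844) = 1/100462 ≈ 9.9540e-6)
1/B = 1/(1/100462) = 100462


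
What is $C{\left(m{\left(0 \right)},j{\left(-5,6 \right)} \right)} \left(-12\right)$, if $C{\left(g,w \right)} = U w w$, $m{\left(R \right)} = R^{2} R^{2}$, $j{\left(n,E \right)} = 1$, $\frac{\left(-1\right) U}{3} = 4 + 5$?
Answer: $324$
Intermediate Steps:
$U = -27$ ($U = - 3 \left(4 + 5\right) = \left(-3\right) 9 = -27$)
$m{\left(R \right)} = R^{4}$
$C{\left(g,w \right)} = - 27 w^{2}$ ($C{\left(g,w \right)} = - 27 w w = - 27 w^{2}$)
$C{\left(m{\left(0 \right)},j{\left(-5,6 \right)} \right)} \left(-12\right) = - 27 \cdot 1^{2} \left(-12\right) = \left(-27\right) 1 \left(-12\right) = \left(-27\right) \left(-12\right) = 324$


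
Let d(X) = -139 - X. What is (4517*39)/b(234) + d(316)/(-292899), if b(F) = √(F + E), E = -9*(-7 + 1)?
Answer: 455/292899 + 58721*√2/8 ≈ 10381.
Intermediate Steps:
E = 54 (E = -9*(-6) = 54)
b(F) = √(54 + F) (b(F) = √(F + 54) = √(54 + F))
(4517*39)/b(234) + d(316)/(-292899) = (4517*39)/(√(54 + 234)) + (-139 - 1*316)/(-292899) = 176163/(√288) + (-139 - 316)*(-1/292899) = 176163/((12*√2)) - 455*(-1/292899) = 176163*(√2/24) + 455/292899 = 58721*√2/8 + 455/292899 = 455/292899 + 58721*√2/8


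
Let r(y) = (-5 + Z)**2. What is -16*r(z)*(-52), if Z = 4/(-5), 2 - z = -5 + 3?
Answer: 699712/25 ≈ 27988.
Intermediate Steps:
z = 4 (z = 2 - (-5 + 3) = 2 - 1*(-2) = 2 + 2 = 4)
Z = -4/5 (Z = 4*(-1/5) = -4/5 ≈ -0.80000)
r(y) = 841/25 (r(y) = (-5 - 4/5)**2 = (-29/5)**2 = 841/25)
-16*r(z)*(-52) = -16*841/25*(-52) = -13456/25*(-52) = 699712/25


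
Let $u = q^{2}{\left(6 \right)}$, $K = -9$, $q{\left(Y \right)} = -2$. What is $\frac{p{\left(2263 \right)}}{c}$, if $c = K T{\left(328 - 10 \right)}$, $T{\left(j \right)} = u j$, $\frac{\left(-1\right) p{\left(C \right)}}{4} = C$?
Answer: $\frac{2263}{2862} \approx 0.79071$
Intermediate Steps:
$p{\left(C \right)} = - 4 C$
$u = 4$ ($u = \left(-2\right)^{2} = 4$)
$T{\left(j \right)} = 4 j$
$c = -11448$ ($c = - 9 \cdot 4 \left(328 - 10\right) = - 9 \cdot 4 \cdot 318 = \left(-9\right) 1272 = -11448$)
$\frac{p{\left(2263 \right)}}{c} = \frac{\left(-4\right) 2263}{-11448} = \left(-9052\right) \left(- \frac{1}{11448}\right) = \frac{2263}{2862}$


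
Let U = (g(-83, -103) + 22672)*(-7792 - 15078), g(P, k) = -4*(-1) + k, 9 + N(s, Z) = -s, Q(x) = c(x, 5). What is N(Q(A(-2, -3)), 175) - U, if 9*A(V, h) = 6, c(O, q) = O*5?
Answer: 1548733493/3 ≈ 5.1624e+8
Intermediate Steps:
c(O, q) = 5*O
A(V, h) = 2/3 (A(V, h) = (1/9)*6 = 2/3)
Q(x) = 5*x
N(s, Z) = -9 - s
g(P, k) = 4 + k
U = -516244510 (U = ((4 - 103) + 22672)*(-7792 - 15078) = (-99 + 22672)*(-22870) = 22573*(-22870) = -516244510)
N(Q(A(-2, -3)), 175) - U = (-9 - 5*2/3) - 1*(-516244510) = (-9 - 1*10/3) + 516244510 = (-9 - 10/3) + 516244510 = -37/3 + 516244510 = 1548733493/3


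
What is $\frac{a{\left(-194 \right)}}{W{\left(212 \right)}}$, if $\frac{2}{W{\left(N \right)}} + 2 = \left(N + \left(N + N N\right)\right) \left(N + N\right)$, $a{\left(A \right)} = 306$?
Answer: $2943112590$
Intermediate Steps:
$W{\left(N \right)} = \frac{2}{-2 + 2 N \left(N^{2} + 2 N\right)}$ ($W{\left(N \right)} = \frac{2}{-2 + \left(N + \left(N + N N\right)\right) \left(N + N\right)} = \frac{2}{-2 + \left(N + \left(N + N^{2}\right)\right) 2 N} = \frac{2}{-2 + \left(N^{2} + 2 N\right) 2 N} = \frac{2}{-2 + 2 N \left(N^{2} + 2 N\right)}$)
$\frac{a{\left(-194 \right)}}{W{\left(212 \right)}} = \frac{306}{\frac{1}{-1 + 212^{3} + 2 \cdot 212^{2}}} = \frac{306}{\frac{1}{-1 + 9528128 + 2 \cdot 44944}} = \frac{306}{\frac{1}{-1 + 9528128 + 89888}} = \frac{306}{\frac{1}{9618015}} = 306 \frac{1}{\frac{1}{9618015}} = 306 \cdot 9618015 = 2943112590$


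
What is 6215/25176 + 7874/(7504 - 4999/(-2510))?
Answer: 204887586875/158105607288 ≈ 1.2959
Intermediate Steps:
6215/25176 + 7874/(7504 - 4999/(-2510)) = 6215*(1/25176) + 7874/(7504 - 4999*(-1)/2510) = 6215/25176 + 7874/(7504 - 1*(-4999/2510)) = 6215/25176 + 7874/(7504 + 4999/2510) = 6215/25176 + 7874/(18840039/2510) = 6215/25176 + 7874*(2510/18840039) = 6215/25176 + 19763740/18840039 = 204887586875/158105607288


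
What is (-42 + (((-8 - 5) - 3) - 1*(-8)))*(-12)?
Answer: 600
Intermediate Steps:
(-42 + (((-8 - 5) - 3) - 1*(-8)))*(-12) = (-42 + ((-13 - 3) + 8))*(-12) = (-42 + (-16 + 8))*(-12) = (-42 - 8)*(-12) = -50*(-12) = 600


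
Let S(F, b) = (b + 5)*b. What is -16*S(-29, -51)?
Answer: -37536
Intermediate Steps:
S(F, b) = b*(5 + b) (S(F, b) = (5 + b)*b = b*(5 + b))
-16*S(-29, -51) = -(-816)*(5 - 51) = -(-816)*(-46) = -16*2346 = -37536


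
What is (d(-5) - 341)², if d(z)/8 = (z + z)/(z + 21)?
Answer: 119716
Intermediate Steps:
d(z) = 16*z/(21 + z) (d(z) = 8*((z + z)/(z + 21)) = 8*((2*z)/(21 + z)) = 8*(2*z/(21 + z)) = 16*z/(21 + z))
(d(-5) - 341)² = (16*(-5)/(21 - 5) - 341)² = (16*(-5)/16 - 341)² = (16*(-5)*(1/16) - 341)² = (-5 - 341)² = (-346)² = 119716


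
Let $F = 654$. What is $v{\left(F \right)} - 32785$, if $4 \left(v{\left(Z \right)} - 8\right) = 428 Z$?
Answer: $37201$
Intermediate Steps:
$v{\left(Z \right)} = 8 + 107 Z$ ($v{\left(Z \right)} = 8 + \frac{428 Z}{4} = 8 + 107 Z$)
$v{\left(F \right)} - 32785 = \left(8 + 107 \cdot 654\right) - 32785 = \left(8 + 69978\right) - 32785 = 69986 - 32785 = 37201$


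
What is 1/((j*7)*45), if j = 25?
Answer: 1/7875 ≈ 0.00012698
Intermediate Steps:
1/((j*7)*45) = 1/((25*7)*45) = 1/(175*45) = 1/7875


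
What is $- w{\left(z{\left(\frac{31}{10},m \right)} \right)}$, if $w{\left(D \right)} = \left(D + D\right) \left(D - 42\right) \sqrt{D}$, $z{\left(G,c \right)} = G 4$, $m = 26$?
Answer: $\frac{18352 \sqrt{310}}{125} \approx 2585.0$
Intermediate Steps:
$z{\left(G,c \right)} = 4 G$
$w{\left(D \right)} = 2 D^{\frac{3}{2}} \left(-42 + D\right)$ ($w{\left(D \right)} = 2 D \left(-42 + D\right) \sqrt{D} = 2 D^{\frac{3}{2}} \left(-42 + D\right)$)
$- w{\left(z{\left(\frac{31}{10},m \right)} \right)} = - 2 \left(4 \cdot \frac{31}{10}\right)^{\frac{3}{2}} \left(-42 + 4 \cdot \frac{31}{10}\right) = - 2 \left(\frac{62}{5}\right)^{\frac{3}{2}} \left(-42 + \frac{62}{5}\right) = - \frac{2 \frac{62 \sqrt{310}}{25} \left(-148\right)}{5} = - \frac{\left(-18352\right) \sqrt{310}}{125} = \frac{18352 \sqrt{310}}{125}$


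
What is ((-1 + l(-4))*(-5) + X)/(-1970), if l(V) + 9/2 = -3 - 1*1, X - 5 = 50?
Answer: -41/788 ≈ -0.052030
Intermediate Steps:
X = 55 (X = 5 + 50 = 55)
l(V) = -17/2 (l(V) = -9/2 + (-3 - 1*1) = -9/2 + (-3 - 1) = -9/2 - 4 = -17/2)
((-1 + l(-4))*(-5) + X)/(-1970) = ((-1 - 17/2)*(-5) + 55)/(-1970) = (-19/2*(-5) + 55)*(-1/1970) = (95/2 + 55)*(-1/1970) = (205/2)*(-1/1970) = -41/788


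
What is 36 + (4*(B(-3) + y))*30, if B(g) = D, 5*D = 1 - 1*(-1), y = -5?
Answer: -516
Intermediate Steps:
D = ⅖ (D = (1 - 1*(-1))/5 = (1 + 1)/5 = (⅕)*2 = ⅖ ≈ 0.40000)
B(g) = ⅖
36 + (4*(B(-3) + y))*30 = 36 + (4*(⅖ - 5))*30 = 36 + (4*(-23/5))*30 = 36 - 92/5*30 = 36 - 552 = -516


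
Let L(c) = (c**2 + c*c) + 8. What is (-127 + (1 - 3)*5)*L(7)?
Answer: -14522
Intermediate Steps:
L(c) = 8 + 2*c**2 (L(c) = (c**2 + c**2) + 8 = 2*c**2 + 8 = 8 + 2*c**2)
(-127 + (1 - 3)*5)*L(7) = (-127 + (1 - 3)*5)*(8 + 2*7**2) = (-127 - 2*5)*(8 + 2*49) = (-127 - 10)*(8 + 98) = -137*106 = -14522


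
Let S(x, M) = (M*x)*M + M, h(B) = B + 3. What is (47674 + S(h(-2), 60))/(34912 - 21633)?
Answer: 51334/13279 ≈ 3.8658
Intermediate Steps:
h(B) = 3 + B
S(x, M) = M + x*M² (S(x, M) = x*M² + M = M + x*M²)
(47674 + S(h(-2), 60))/(34912 - 21633) = (47674 + 60*(1 + 60*(3 - 2)))/(34912 - 21633) = (47674 + 60*(1 + 60*1))/13279 = (47674 + 60*(1 + 60))*(1/13279) = (47674 + 60*61)*(1/13279) = (47674 + 3660)*(1/13279) = 51334*(1/13279) = 51334/13279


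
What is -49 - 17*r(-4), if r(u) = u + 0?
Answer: 19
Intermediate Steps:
r(u) = u
-49 - 17*r(-4) = -49 - 17*(-4) = -49 + 68 = 19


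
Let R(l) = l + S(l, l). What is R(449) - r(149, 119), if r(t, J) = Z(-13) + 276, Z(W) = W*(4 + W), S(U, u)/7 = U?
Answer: 3199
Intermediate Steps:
S(U, u) = 7*U
R(l) = 8*l (R(l) = l + 7*l = 8*l)
r(t, J) = 393 (r(t, J) = -13*(4 - 13) + 276 = -13*(-9) + 276 = 117 + 276 = 393)
R(449) - r(149, 119) = 8*449 - 1*393 = 3592 - 393 = 3199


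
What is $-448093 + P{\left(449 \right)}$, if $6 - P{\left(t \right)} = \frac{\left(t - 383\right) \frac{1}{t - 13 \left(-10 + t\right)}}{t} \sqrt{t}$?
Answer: $-448087 + \frac{3 \sqrt{449}}{107311} \approx -4.4809 \cdot 10^{5}$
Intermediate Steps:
$P{\left(t \right)} = 6 - \frac{-383 + t}{\sqrt{t} \left(130 - 12 t\right)}$ ($P{\left(t \right)} = 6 - \frac{\left(t - 383\right) \frac{1}{t - 13 \left(-10 + t\right)}}{t} \sqrt{t} = 6 - \frac{\left(-383 + t\right) \frac{1}{t - \left(-130 + 13 t\right)}}{t} \sqrt{t} = 6 - \frac{\left(-383 + t\right) \frac{1}{130 - 12 t}}{t} \sqrt{t} = 6 - \frac{\frac{1}{130 - 12 t} \left(-383 + t\right)}{t} \sqrt{t} = 6 - \frac{-383 + t}{t \left(130 - 12 t\right)} \sqrt{t} = 6 - \frac{-383 + t}{\sqrt{t} \left(130 - 12 t\right)}$)
$-448093 + P{\left(449 \right)} = -448093 + \frac{449^{\frac{3}{2}} - 350220 - 383 \sqrt{449} + 72 \cdot 449^{2}}{2 \cdot 449 \left(-65 + 6 \cdot 449\right)} = -448093 + \frac{1}{2} \cdot \frac{1}{449} \frac{1}{-65 + 2694} \left(449 \sqrt{449} - 350220 - 383 \sqrt{449} + 72 \cdot 201601\right) = -448093 + \frac{1}{2} \cdot \frac{1}{449} \cdot \frac{1}{2629} \left(449 \sqrt{449} - 350220 - 383 \sqrt{449} + 14515272\right) = -448093 + \frac{1}{2} \cdot \frac{1}{449} \cdot \frac{1}{2629} \left(14165052 + 66 \sqrt{449}\right) = -448093 + \left(6 + \frac{3 \sqrt{449}}{107311}\right) = -448087 + \frac{3 \sqrt{449}}{107311}$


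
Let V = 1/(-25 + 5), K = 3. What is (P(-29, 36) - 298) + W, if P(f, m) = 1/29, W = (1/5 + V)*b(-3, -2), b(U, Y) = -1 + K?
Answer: -86323/290 ≈ -297.67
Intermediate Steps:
b(U, Y) = 2 (b(U, Y) = -1 + 3 = 2)
V = -1/20 (V = 1/(-20) = -1/20 ≈ -0.050000)
W = 3/10 (W = (1/5 - 1/20)*2 = (⅕ - 1/20)*2 = (3/20)*2 = 3/10 ≈ 0.30000)
P(f, m) = 1/29
(P(-29, 36) - 298) + W = (1/29 - 298) + 3/10 = -8641/29 + 3/10 = -86323/290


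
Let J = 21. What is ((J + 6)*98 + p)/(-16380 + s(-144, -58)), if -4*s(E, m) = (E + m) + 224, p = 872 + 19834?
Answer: -46704/32771 ≈ -1.4252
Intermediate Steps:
p = 20706
s(E, m) = -56 - E/4 - m/4 (s(E, m) = -((E + m) + 224)/4 = -(224 + E + m)/4 = -56 - E/4 - m/4)
((J + 6)*98 + p)/(-16380 + s(-144, -58)) = ((21 + 6)*98 + 20706)/(-16380 + (-56 - ¼*(-144) - ¼*(-58))) = (27*98 + 20706)/(-16380 + (-56 + 36 + 29/2)) = (2646 + 20706)/(-16380 - 11/2) = 23352/(-32771/2) = 23352*(-2/32771) = -46704/32771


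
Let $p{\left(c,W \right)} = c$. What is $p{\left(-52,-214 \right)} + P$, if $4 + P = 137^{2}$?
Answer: $18713$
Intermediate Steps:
$P = 18765$ ($P = -4 + 137^{2} = -4 + 18769 = 18765$)
$p{\left(-52,-214 \right)} + P = -52 + 18765 = 18713$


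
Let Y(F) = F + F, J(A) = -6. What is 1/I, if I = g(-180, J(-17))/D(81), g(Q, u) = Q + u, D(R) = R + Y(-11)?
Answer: -59/186 ≈ -0.31720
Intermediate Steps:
Y(F) = 2*F
D(R) = -22 + R (D(R) = R + 2*(-11) = R - 22 = -22 + R)
I = -186/59 (I = (-180 - 6)/(-22 + 81) = -186/59 ≈ -3.1525)
1/I = 1/(-186/59) = -59/186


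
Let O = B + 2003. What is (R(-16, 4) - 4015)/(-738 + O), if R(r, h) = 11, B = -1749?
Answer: 91/11 ≈ 8.2727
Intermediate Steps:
O = 254 (O = -1749 + 2003 = 254)
(R(-16, 4) - 4015)/(-738 + O) = (11 - 4015)/(-738 + 254) = -4004/(-484) = -4004*(-1/484) = 91/11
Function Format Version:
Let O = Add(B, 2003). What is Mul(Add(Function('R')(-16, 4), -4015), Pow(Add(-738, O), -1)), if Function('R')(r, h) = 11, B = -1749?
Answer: Rational(91, 11) ≈ 8.2727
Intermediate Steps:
O = 254 (O = Add(-1749, 2003) = 254)
Mul(Add(Function('R')(-16, 4), -4015), Pow(Add(-738, O), -1)) = Mul(Add(11, -4015), Pow(Add(-738, 254), -1)) = Mul(-4004, Pow(-484, -1)) = Mul(-4004, Rational(-1, 484)) = Rational(91, 11)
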